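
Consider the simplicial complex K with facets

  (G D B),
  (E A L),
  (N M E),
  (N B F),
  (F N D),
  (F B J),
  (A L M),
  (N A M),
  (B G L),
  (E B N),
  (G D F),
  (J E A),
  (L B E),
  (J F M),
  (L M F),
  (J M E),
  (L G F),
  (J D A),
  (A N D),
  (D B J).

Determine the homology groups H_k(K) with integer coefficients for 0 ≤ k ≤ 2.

We work with the vertex ordering A < B < D < E < F < G < J < L < M < N. The simplices of K, each written with vertices in increasing order, are:

  0-simplices (10): A, B, D, E, F, G, J, L, M, N
  1-simplices (30): AD, AE, AJ, AL, AM, AN, BD, BE, BF, BG, BJ, BL, BN, DF, DG, DJ, DN, EJ, EL, EM, EN, FG, FJ, FL, FM, FN, GL, JM, LM, MN
  2-simplices (20): ADJ, ADN, AEJ, AEL, ALM, AMN, BDG, BDJ, BEL, BEN, BFJ, BFN, BGL, DFG, DFN, EJM, EMN, FGL, FJM, FLM

giving chain groups C_0 ≅ Z^10, C_1 ≅ Z^30, C_2 ≅ Z^20.

The boundary map ∂_1: C_1 → C_0 sends each edge [p,q] (with p < q) to q − p. For instance
  ∂MN = N − M.
As a 10×30 matrix over Z this has rank 9, with invariant factors (1,1,1,1,1,1,1,1,1).

∂_2: C_2 → C_1 sends each 2-simplex [p,q,r] to [q,r] − [p,r] + [p,q]. For instance
  ∂BFJ = FJ − BJ + BF,
  ∂AEL = EL − AL + AE.
This gives a 30×20 integer matrix of rank 20; reducing to Smith normal form yields diagonal entries (1,1,1,1,1,1,1,1,1,1,1,1,1,1,1,1,1,1,1,2).

Computing H_k = (kernel of ∂_k) / (image of ∂_{k+1}):

  H_0: rank C_0 − rank ∂_1 = 10 − 9 = 1, and the invariant factors of ∂_1 are all 1, so H_0 ≅ Z.
  H_1: rank ker ∂_1 − rank ∂_2 = (30 − 9) − 20 = 1, and ∂_2 has invariant factor 2 > 1, so H_1 ≅ Z ⊕ Z_2.
  H_2: rank ker ∂_2 − rank ∂_3 = (20 − 20) − 0 = 0, and there is no ∂_3, so H_2 ≅ 0.

As a check, the Euler characteristic is 10 − 30 + 20 = 0, which agrees with 1 − 1 + 0 = 0.
(K is a triangulation of the Klein bottle.)

H_0 = Z,  H_1 = Z ⊕ Z_2,  H_2 = 0.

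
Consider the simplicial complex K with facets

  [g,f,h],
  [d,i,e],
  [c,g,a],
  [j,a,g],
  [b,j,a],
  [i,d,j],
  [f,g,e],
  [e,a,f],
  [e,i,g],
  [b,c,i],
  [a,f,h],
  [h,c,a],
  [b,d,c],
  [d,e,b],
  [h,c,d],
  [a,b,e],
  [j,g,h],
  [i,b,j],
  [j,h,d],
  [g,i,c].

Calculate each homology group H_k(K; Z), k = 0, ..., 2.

H_0 ≅ Z,  H_1 ≅ Z ⊕ Z/2Z,  H_2 = 0.

Take the total order a < b < c < d < e < f < g < h < i < j on the vertex set. Then K (dimension 2) consists of the simplices:

  0-simplices (10): a, b, c, d, e, f, g, h, i, j
  1-simplices (30): ab, ac, ae, af, ag, ah, aj, bc, bd, be, bi, bj, cd, cg, ch, ci, de, dh, di, dj, ef, eg, ei, fg, fh, gh, gi, gj, hj, ij
  2-simplices (20): abe, abj, acg, ach, aef, afh, agj, bcd, bci, bde, bij, cdh, cgi, dei, dhj, dij, efg, egi, fgh, ghj

so the chain groups are C_0 ≅ Z^10, C_1 ≅ Z^30, C_2 ≅ Z^20.

The boundary map ∂_1: C_1 → C_0 maps an edge to its endpoints' difference, ∂[p,q] = q − p.
As a 10×30 matrix over Z this has rank 9, with invariant factors (1,1,1,1,1,1,1,1,1).

Boundary ∂_2: C_2 → C_1 sends each 2-simplex [p,q,r] to [q,r] − [p,r] + [p,q]. For instance
  ∂cdh = dh − ch + cd,
  ∂bde = de − be + bd.
The resulting 30×20 matrix has rank 20, and its Smith normal form has invariant factors (1,1,1,1,1,1,1,1,1,1,1,1,1,1,1,1,1,1,1,2).

Now H_k = ker ∂_k / im ∂_{k+1}, so:

  H_0: rank C_0 − rank ∂_1 = 10 − 9 = 1, and the invariant factors of ∂_1 are all 1, so H_0 = Z.
  H_1: rank ker ∂_1 − rank ∂_2 = (30 − 9) − 20 = 1, and ∂_2 has invariant factor 2 > 1, so H_1 = Z ⊕ Z/2Z.
  H_2: rank ker ∂_2 − rank ∂_3 = (20 − 20) − 0 = 0, and there is no ∂_3, so H_2 = 0.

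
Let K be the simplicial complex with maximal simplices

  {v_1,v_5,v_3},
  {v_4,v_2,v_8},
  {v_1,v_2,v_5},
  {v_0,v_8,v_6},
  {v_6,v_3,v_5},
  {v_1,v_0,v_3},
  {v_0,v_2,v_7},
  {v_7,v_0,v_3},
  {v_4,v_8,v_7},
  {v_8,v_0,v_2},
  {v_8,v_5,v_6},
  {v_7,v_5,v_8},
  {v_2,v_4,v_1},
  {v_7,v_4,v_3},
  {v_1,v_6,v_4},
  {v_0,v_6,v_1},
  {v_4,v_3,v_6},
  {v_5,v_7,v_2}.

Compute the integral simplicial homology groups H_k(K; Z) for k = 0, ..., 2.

H_0 = Z,  H_1 = Z × Z/2,  H_2 = 0.

Take the total order v_0 < v_1 < v_2 < v_3 < v_4 < v_5 < v_6 < v_7 < v_8 on the vertex set. Then K (dimension 2) consists of the simplices:

  0-simplices (9): [v_0], [v_1], [v_2], [v_3], [v_4], [v_5], [v_6], [v_7], [v_8]
  1-simplices (27): (27 of them)
  2-simplices (18): (18 of them)

Hence C_0 ≅ Z^9, C_1 ≅ Z^27, C_2 ≅ Z^18.

∂_1: C_1 → C_0 sends each edge [p,q] (with p < q) to q − p. For instance
  ∂[v_5,v_8] = [v_8] − [v_5].
This gives a 9×27 integer matrix of rank 8; reducing to Smith normal form yields diagonal entries (1,1,1,1,1,1,1,1).

The boundary map ∂_2: C_2 → C_1 maps a triangle to the signed sum of its edges. For instance
  ∂[v_0,v_1,v_3] = [v_1,v_3] − [v_0,v_3] + [v_0,v_1],
  ∂[v_0,v_2,v_7] = [v_2,v_7] − [v_0,v_7] + [v_0,v_2].
This gives a 27×18 integer matrix of rank 18; reducing to Smith normal form yields diagonal entries (1,1,1,1,1,1,1,1,1,1,1,1,1,1,1,1,1,2).

Reading off H_k = ker ∂_k / im ∂_{k+1}:

  H_0: rank C_0 − rank ∂_1 = 9 − 8 = 1, and the invariant factors of ∂_1 are all 1, so H_0 = Z.
  H_1: rank ker ∂_1 − rank ∂_2 = (27 − 8) − 18 = 1, and ∂_2 has invariant factor 2 > 1, so H_1 = Z × Z/2.
  H_2: rank ker ∂_2 − rank ∂_3 = (18 − 18) − 0 = 0, and there is no ∂_3, so H_2 = 0.

As a check, the Euler characteristic is 9 − 27 + 18 = 0, which agrees with 1 − 1 + 0 = 0.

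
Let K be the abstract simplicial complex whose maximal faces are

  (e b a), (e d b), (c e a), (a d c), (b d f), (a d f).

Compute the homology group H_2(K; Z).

H_2 = 0.

We work with the vertex ordering a < b < c < d < e < f. The simplices of K, each written with vertices in increasing order, are:

  0-simplices (6): a, b, c, d, e, f
  1-simplices (12): ab, ac, ad, ae, af, bd, be, bf, cd, ce, de, df
  2-simplices (6): abe, acd, ace, adf, bde, bdf

so the chain groups are C_0 ≅ Z^6, C_1 ≅ Z^12, C_2 ≅ Z^6.

∂_1: C_1 → C_0 is given by ∂[p,q] = [q] − [p].
The 6×12 boundary matrix has rank 5 and Smith normal form diag(1,1,1,1,1).

Boundary ∂_2: C_2 → C_1 maps a triangle to the signed sum of its edges. For instance
  ∂abe = be − ae + ab,
  ∂acd = cd − ad + ac.
As a 12×6 matrix over Z this has rank 6, with invariant factors (1,1,1,1,1,1).

From H_k ≅ ker(∂_k) / im(∂_{k+1}) we obtain:

  H_2: rank ker ∂_2 − rank ∂_3 = (6 − 6) − 0 = 0, and there is no ∂_3, so H_2 = 0.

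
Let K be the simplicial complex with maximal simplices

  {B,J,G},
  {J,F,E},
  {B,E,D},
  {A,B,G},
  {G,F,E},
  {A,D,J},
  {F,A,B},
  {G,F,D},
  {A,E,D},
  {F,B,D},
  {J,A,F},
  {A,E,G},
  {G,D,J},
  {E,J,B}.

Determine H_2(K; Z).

H_2 ≅ Z.

Fix the vertex order A < B < D < E < F < G < J and write every simplex with vertices in increasing order. Then dim K = 2 and the simplices of K are:

  0-simplices (7): A, B, D, E, F, G, J
  1-simplices (21): AB, AD, AE, AF, AG, AJ, BD, BE, BF, BG, BJ, DE, DF, DG, DJ, EF, EG, EJ, FG, FJ, GJ
  2-simplices (14): ABF, ABG, ADE, ADJ, AEG, AFJ, BDE, BDF, BEJ, BGJ, DFG, DGJ, EFG, EFJ

giving chain groups C_0 ≅ Z^7, C_1 ≅ Z^21, C_2 ≅ Z^14.

∂_1: C_1 → C_0 sends each edge [p,q] (with p < q) to q − p.
This gives a 7×21 integer matrix of rank 6; reducing to Smith normal form yields diagonal entries (1,1,1,1,1,1).

The boundary map ∂_2: C_2 → C_1 maps a triangle to the signed sum of its edges. For instance
  ∂BDE = DE − BE + BD,
  ∂DGJ = GJ − DJ + DG.
As a 21×14 matrix over Z this has rank 13, with invariant factors (1,1,1,1,1,1,1,1,1,1,1,1,1).

From H_k ≅ ker(∂_k) / im(∂_{k+1}) we obtain:

  H_2: rank ker ∂_2 − rank ∂_3 = (14 − 13) − 0 = 1, and there is no ∂_3, so H_2 = Z.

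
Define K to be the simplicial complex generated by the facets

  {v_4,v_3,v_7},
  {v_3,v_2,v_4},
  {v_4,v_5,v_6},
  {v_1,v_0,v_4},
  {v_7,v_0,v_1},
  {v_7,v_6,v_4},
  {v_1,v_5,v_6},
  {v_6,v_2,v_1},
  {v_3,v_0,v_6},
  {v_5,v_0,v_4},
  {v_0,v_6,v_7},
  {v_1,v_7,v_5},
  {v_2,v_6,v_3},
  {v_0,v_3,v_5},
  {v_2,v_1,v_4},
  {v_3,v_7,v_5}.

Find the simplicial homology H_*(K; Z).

Order the vertices as v_0 < v_1 < v_2 < v_3 < v_4 < v_5 < v_6 < v_7. Listing each simplex with vertices in this order, K has dimension 2 with simplices:

  0-simplices (8): [v_0], [v_1], [v_2], [v_3], [v_4], [v_5], [v_6], [v_7]
  1-simplices (24): (24 of them)
  2-simplices (16): (16 of them)

Hence C_0 ≅ Z^8, C_1 ≅ Z^24, C_2 ≅ Z^16.

The boundary map ∂_1: C_1 → C_0 is given by ∂[p,q] = [q] − [p]. For instance
  ∂[v_1,v_7] = [v_7] − [v_1].
The resulting 8×24 matrix has rank 7, and its Smith normal form has invariant factors (1,1,1,1,1,1,1).

∂_2: C_2 → C_1 acts by ∂[p,q,r] = [q,r] − [p,r] + [p,q]. For instance
  ∂[v_0,v_4,v_5] = [v_4,v_5] − [v_0,v_5] + [v_0,v_4],
  ∂[v_0,v_1,v_4] = [v_1,v_4] − [v_0,v_4] + [v_0,v_1].
The 24×16 boundary matrix has rank 15 and Smith normal form diag(1,1,1,1,1,1,1,1,1,1,1,1,1,1,1).

Reading off H_k = ker ∂_k / im ∂_{k+1}:

  H_0: rank C_0 − rank ∂_1 = 8 − 7 = 1, and the invariant factors of ∂_1 are all 1, so H_0 ≅ Z.
  H_1: rank ker ∂_1 − rank ∂_2 = (24 − 7) − 15 = 2, and the invariant factors of ∂_2 are all 1, so H_1 ≅ Z^2.
  H_2: rank ker ∂_2 − rank ∂_3 = (16 − 15) − 0 = 1, and there is no ∂_3, so H_2 ≅ Z.

(K is a triangulation of the torus T^2.)

H_0 = Z,  H_1 = Z^2,  H_2 = Z.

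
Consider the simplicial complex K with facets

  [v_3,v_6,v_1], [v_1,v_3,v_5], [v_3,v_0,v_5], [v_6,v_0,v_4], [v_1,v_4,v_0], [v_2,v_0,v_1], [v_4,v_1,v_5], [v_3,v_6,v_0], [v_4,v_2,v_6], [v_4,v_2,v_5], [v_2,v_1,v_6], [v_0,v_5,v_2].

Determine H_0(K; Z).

H_0 ≅ Z.

K has 7 vertices, 18 edges, 12 triangles.
rank ∂_0 = 0, rank ∂_1 = 6 ⇒ b_0 = 7 − 0 − 6 = 1; all invariant factors of ∂_1 are 1 so no torsion. So H_0 ≅ Z.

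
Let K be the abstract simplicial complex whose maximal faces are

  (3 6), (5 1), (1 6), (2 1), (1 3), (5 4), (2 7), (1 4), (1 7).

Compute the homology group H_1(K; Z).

H_1 = Z^3.

Fix the vertex order 1 < 2 < 3 < 4 < 5 < 6 < 7 and write every simplex with vertices in increasing order. Then dim K = 1 and the simplices of K are:

  0-simplices (7): [1], [2], [3], [4], [5], [6], [7]
  1-simplices (9): [1,2], [1,3], [1,4], [1,5], [1,6], [1,7], [2,7], [3,6], [4,5]

giving chain groups C_0 ≅ Z^7, C_1 ≅ Z^9.

The boundary map ∂_1: C_1 → C_0 maps an edge to its endpoints' difference, ∂[p,q] = q − p. For instance
  ∂[1,7] = [7] − [1].
The 7×9 boundary matrix has rank 6 and Smith normal form diag(1,1,1,1,1,1).

Now H_k = ker ∂_k / im ∂_{k+1}, so:

  H_1: rank ker ∂_1 − rank ∂_2 = (9 − 6) − 0 = 3, and there is no ∂_2, so H_1 = Z^3.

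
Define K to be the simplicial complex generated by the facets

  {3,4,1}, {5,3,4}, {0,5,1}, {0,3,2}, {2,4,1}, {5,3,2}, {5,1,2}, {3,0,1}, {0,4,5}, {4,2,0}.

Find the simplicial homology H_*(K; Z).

Order the vertices as 0 < 1 < 2 < 3 < 4 < 5. Listing each simplex with vertices in this order, K has dimension 2 with simplices:

  0-simplices (6): [0], [1], [2], [3], [4], [5]
  1-simplices (15): [0,1], [0,2], [0,3], [0,4], [0,5], [1,2], [1,3], [1,4], [1,5], [2,3], [2,4], [2,5], [3,4], [3,5], [4,5]
  2-simplices (10): [0,1,3], [0,1,5], [0,2,3], [0,2,4], [0,4,5], [1,2,4], [1,2,5], [1,3,4], [2,3,5], [3,4,5]

Hence C_0 ≅ Z^6, C_1 ≅ Z^15, C_2 ≅ Z^10.

∂_1: C_1 → C_0 maps an edge to its endpoints' difference, ∂[p,q] = q − p. For instance
  ∂[1,5] = [5] − [1].
This gives a 6×15 integer matrix of rank 5; reducing to Smith normal form yields diagonal entries (1,1,1,1,1).

The boundary map ∂_2: C_2 → C_1 acts by ∂[p,q,r] = [q,r] − [p,r] + [p,q]. For instance
  ∂[0,1,5] = [1,5] − [0,5] + [0,1],
  ∂[0,1,3] = [1,3] − [0,3] + [0,1].
The 15×10 boundary matrix has rank 10 and Smith normal form diag(1,1,1,1,1,1,1,1,1,2).

Computing H_k = (kernel of ∂_k) / (image of ∂_{k+1}):

  H_0: rank C_0 − rank ∂_1 = 6 − 5 = 1, and the invariant factors of ∂_1 are all 1, so H_0 = Z.
  H_1: rank ker ∂_1 − rank ∂_2 = (15 − 5) − 10 = 0, and ∂_2 has invariant factor 2 > 1, so H_1 = Z_2.
  H_2: rank ker ∂_2 − rank ∂_3 = (10 − 10) − 0 = 0, and there is no ∂_3, so H_2 = 0.

H_0 ≅ Z,  H_1 ≅ Z_2,  H_2 = 0.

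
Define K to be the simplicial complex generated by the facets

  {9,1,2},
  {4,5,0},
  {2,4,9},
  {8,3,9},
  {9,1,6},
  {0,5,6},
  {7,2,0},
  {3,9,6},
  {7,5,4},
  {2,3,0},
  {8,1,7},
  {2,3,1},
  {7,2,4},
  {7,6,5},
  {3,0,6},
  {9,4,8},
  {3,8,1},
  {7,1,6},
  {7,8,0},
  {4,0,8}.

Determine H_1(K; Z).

H_1 ≅ Z ⊕ Z/2Z.

K has 10 vertices, 30 edges, 20 triangles.
rank ∂_1 = 9, rank ∂_2 = 20 ⇒ b_1 = 30 − 9 − 20 = 1; ∂_2 has invariant factor(s) [2] giving torsion. So H_1 = Z ⊕ Z/2Z.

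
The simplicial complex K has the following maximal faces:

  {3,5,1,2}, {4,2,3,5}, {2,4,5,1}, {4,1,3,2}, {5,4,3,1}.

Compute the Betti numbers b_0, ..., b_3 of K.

We work with the vertex ordering 1 < 2 < 3 < 4 < 5. The simplices of K, each written with vertices in increasing order, are:

  0-simplices (5): [1], [2], [3], [4], [5]
  1-simplices (10): [1,2], [1,3], [1,4], [1,5], [2,3], [2,4], [2,5], [3,4], [3,5], [4,5]
  2-simplices (10): [1,2,3], [1,2,4], [1,2,5], [1,3,4], [1,3,5], [1,4,5], [2,3,4], [2,3,5], [2,4,5], [3,4,5]
  3-simplices (5): [1,2,3,4], [1,2,3,5], [1,2,4,5], [1,3,4,5], [2,3,4,5]

Hence C_0 ≅ Z^5, C_1 ≅ Z^10, C_2 ≅ Z^10, C_3 ≅ Z^5.

Boundary ∂_1: C_1 → C_0 maps an edge to its endpoints' difference, ∂[p,q] = q − p.
The resulting 5×10 matrix has rank 4, and its Smith normal form has invariant factors (1,1,1,1).

The boundary map ∂_2: C_2 → C_1 maps a triangle to the signed sum of its edges. For instance
  ∂[2,3,5] = [3,5] − [2,5] + [2,3],
  ∂[2,3,4] = [3,4] − [2,4] + [2,3].
The resulting 10×10 matrix has rank 6, and its Smith normal form has invariant factors (1,1,1,1,1,1).

∂_3: C_3 → C_2 sends each 3-simplex σ to the alternating sum Σ_i (−1)^i (σ with its i-th vertex removed). For instance
  ∂[1,2,4,5] = [2,4,5] − [1,4,5] + [1,2,5] − [1,2,4],
  ∂[1,3,4,5] = [3,4,5] − [1,4,5] + [1,3,5] − [1,3,4].
This gives a 10×5 integer matrix of rank 4; reducing to Smith normal form yields diagonal entries (1,1,1,1).

Now H_k = ker ∂_k / im ∂_{k+1}, so:

  H_0: rank C_0 − rank ∂_1 = 5 − 4 = 1, and the invariant factors of ∂_1 are all 1, so H_0 = Z.
  H_1: rank ker ∂_1 − rank ∂_2 = (10 − 4) − 6 = 0, and the invariant factors of ∂_2 are all 1, so H_1 = 0.
  H_2: rank ker ∂_2 − rank ∂_3 = (10 − 6) − 4 = 0, and the invariant factors of ∂_3 are all 1, so H_2 = 0.
  H_3: rank ker ∂_3 − rank ∂_4 = (5 − 4) − 0 = 1, and there is no ∂_4, so H_3 = Z.

Hence the Betti numbers are b_0 = 1, b_1 = 0, b_2 = 0, b_3 = 1.

b_0 = 1, b_1 = 0, b_2 = 0, b_3 = 1.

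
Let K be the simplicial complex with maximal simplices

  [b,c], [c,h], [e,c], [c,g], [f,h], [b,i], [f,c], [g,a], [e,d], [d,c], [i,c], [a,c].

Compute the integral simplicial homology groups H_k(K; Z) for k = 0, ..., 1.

H_0 ≅ Z,  H_1 ≅ Z^4.

We work with the vertex ordering a < b < c < d < e < f < g < h < i. The simplices of K, each written with vertices in increasing order, are:

  0-simplices (9): a, b, c, d, e, f, g, h, i
  1-simplices (12): ac, ag, bc, bi, cd, ce, cf, cg, ch, ci, de, fh

giving chain groups C_0 ≅ Z^9, C_1 ≅ Z^12.

∂_1: C_1 → C_0 sends each edge [p,q] (with p < q) to q − p.
The 9×12 boundary matrix has rank 8 and Smith normal form diag(1,1,1,1,1,1,1,1).

Computing H_k = (kernel of ∂_k) / (image of ∂_{k+1}):

  H_0: rank C_0 − rank ∂_1 = 9 − 8 = 1, and the invariant factors of ∂_1 are all 1, so H_0 ≅ Z.
  H_1: rank ker ∂_1 − rank ∂_2 = (12 − 8) − 0 = 4, and there is no ∂_2, so H_1 ≅ Z^4.

(K is a triangulation of a wedge of 4 circles.)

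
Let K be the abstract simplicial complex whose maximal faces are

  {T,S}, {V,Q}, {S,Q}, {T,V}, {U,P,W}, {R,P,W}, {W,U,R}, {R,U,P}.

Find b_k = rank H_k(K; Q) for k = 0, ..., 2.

Take the total order P < Q < R < S < T < U < V < W on the vertex set. Then K (dimension 2) consists of the simplices:

  0-simplices (8): P, Q, R, S, T, U, V, W
  1-simplices (10): PR, PU, PW, QS, QV, RU, RW, ST, TV, UW
  2-simplices (4): PRU, PRW, PUW, RUW

Hence C_0 ≅ Z^8, C_1 ≅ Z^10, C_2 ≅ Z^4.

Boundary ∂_1: C_1 → C_0 is given by ∂[p,q] = [q] − [p].
The resulting 8×10 matrix has rank 6, and its Smith normal form has invariant factors (1,1,1,1,1,1).

Boundary ∂_2: C_2 → C_1 acts by ∂[p,q,r] = [q,r] − [p,r] + [p,q]. For instance
  ∂PRU = RU − PU + PR,
  ∂PUW = UW − PW + PU.
The resulting 10×4 matrix has rank 3, and its Smith normal form has invariant factors (1,1,1).

Computing H_k = (kernel of ∂_k) / (image of ∂_{k+1}):

  H_0: rank C_0 − rank ∂_1 = 8 − 6 = 2, and the invariant factors of ∂_1 are all 1, so H_0 ≅ Z^2.
  H_1: rank ker ∂_1 − rank ∂_2 = (10 − 6) − 3 = 1, and the invariant factors of ∂_2 are all 1, so H_1 ≅ Z.
  H_2: rank ker ∂_2 − rank ∂_3 = (4 − 3) − 0 = 1, and there is no ∂_3, so H_2 ≅ Z.

As a check, the Euler characteristic is 8 − 10 + 4 = 2, which agrees with 2 − 1 + 1 = 2.

Hence the Betti numbers are b_0 = 2, b_1 = 1, b_2 = 1.

b_0 = 2, b_1 = 1, b_2 = 1.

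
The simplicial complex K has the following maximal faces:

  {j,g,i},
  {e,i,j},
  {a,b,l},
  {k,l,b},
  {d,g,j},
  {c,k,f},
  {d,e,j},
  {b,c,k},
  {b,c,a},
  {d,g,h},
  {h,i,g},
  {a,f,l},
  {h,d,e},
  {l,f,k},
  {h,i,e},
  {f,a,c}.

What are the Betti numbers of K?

b_0 = 2, b_1 = 0, b_2 = 2.

We work with the vertex ordering a < b < c < d < e < f < g < h < i < j < k < l. The simplices of K, each written with vertices in increasing order, are:

  0-simplices (12): a, b, c, d, e, f, g, h, i, j, k, l
  1-simplices (24): ab, ac, af, al, bc, bk, bl, cf, ck, de, dg, dh, dj, eh, ei, ej, fk, fl, gh, gi, gj, hi, ij, kl
  2-simplices (16): abc, abl, acf, afl, bck, bkl, cfk, deh, dej, dgh, dgj, ehi, eij, fkl, ghi, gij

so the chain groups are C_0 ≅ Z^12, C_1 ≅ Z^24, C_2 ≅ Z^16.

∂_1: C_1 → C_0 is given by ∂[p,q] = [q] − [p]. For instance
  ∂de = e − d.
As a 12×24 matrix over Z this has rank 10, with invariant factors (1,1,1,1,1,1,1,1,1,1).

Boundary ∂_2: C_2 → C_1 acts by ∂[p,q,r] = [q,r] − [p,r] + [p,q]. For instance
  ∂ghi = hi − gi + gh,
  ∂fkl = kl − fl + fk.
This gives a 24×16 integer matrix of rank 14; reducing to Smith normal form yields diagonal entries (1,1,1,1,1,1,1,1,1,1,1,1,1,1).

Reading off H_k = ker ∂_k / im ∂_{k+1}:

  H_0: rank C_0 − rank ∂_1 = 12 − 10 = 2, and the invariant factors of ∂_1 are all 1, so H_0 ≅ Z^2.
  H_1: rank ker ∂_1 − rank ∂_2 = (24 − 10) − 14 = 0, and the invariant factors of ∂_2 are all 1, so H_1 ≅ 0.
  H_2: rank ker ∂_2 − rank ∂_3 = (16 − 14) − 0 = 2, and there is no ∂_3, so H_2 ≅ Z^2.

Hence the Betti numbers are b_0 = 2, b_1 = 0, b_2 = 2.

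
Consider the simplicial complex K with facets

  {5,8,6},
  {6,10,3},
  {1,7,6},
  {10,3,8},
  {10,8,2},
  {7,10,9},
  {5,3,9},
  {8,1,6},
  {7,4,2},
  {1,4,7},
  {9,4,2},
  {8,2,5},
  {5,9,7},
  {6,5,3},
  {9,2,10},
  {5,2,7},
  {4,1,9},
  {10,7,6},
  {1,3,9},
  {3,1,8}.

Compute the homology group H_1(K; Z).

Fix the vertex order 1 < 2 < 3 < 4 < 5 < 6 < 7 < 8 < 9 < 10 and write every simplex with vertices in increasing order. Then dim K = 2 and the simplices of K are:

  0-simplices (10): [1], [2], [3], [4], [5], [6], [7], [8], [9], [10]
  1-simplices (30): (30 of them)
  2-simplices (20): (20 of them)

Hence C_0 ≅ Z^10, C_1 ≅ Z^30, C_2 ≅ Z^20.

∂_1: C_1 → C_0 is given by ∂[p,q] = [q] − [p]. For instance
  ∂[3,9] = [9] − [3].
This gives a 10×30 integer matrix of rank 9; reducing to Smith normal form yields diagonal entries (1,1,1,1,1,1,1,1,1).

∂_2: C_2 → C_1 acts by ∂[p,q,r] = [q,r] − [p,r] + [p,q]. For instance
  ∂[2,9,10] = [9,10] − [2,10] + [2,9],
  ∂[2,8,10] = [8,10] − [2,10] + [2,8].
The 30×20 boundary matrix has rank 20 and Smith normal form diag(1,1,1,1,1,1,1,1,1,1,1,1,1,1,1,1,1,1,1,2).

From H_k ≅ ker(∂_k) / im(∂_{k+1}) we obtain:

  H_1: rank ker ∂_1 − rank ∂_2 = (30 − 9) − 20 = 1, and ∂_2 has invariant factor 2 > 1, so H_1 = Z ⊕ Z/2.

H_1 ≅ Z ⊕ Z/2.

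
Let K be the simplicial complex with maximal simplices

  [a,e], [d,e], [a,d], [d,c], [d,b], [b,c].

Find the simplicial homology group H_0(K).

H_0 ≅ Z.

Order the vertices as a < b < c < d < e. Listing each simplex with vertices in this order, K has dimension 1 with simplices:

  0-simplices (5): a, b, c, d, e
  1-simplices (6): ad, ae, bc, bd, cd, de

giving chain groups C_0 ≅ Z^5, C_1 ≅ Z^6.

The boundary map ∂_1: C_1 → C_0 sends each edge [p,q] (with p < q) to q − p. For instance
  ∂bd = d − b.
The 5×6 boundary matrix has rank 4 and Smith normal form diag(1,1,1,1).

Reading off H_k = ker ∂_k / im ∂_{k+1}:

  H_0: rank C_0 − rank ∂_1 = 5 − 4 = 1, and the invariant factors of ∂_1 are all 1, so H_0 ≅ Z.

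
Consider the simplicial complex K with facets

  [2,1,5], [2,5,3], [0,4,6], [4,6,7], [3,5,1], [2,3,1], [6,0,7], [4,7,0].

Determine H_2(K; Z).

H_2 ≅ Z^2.

Fix the vertex order 0 < 1 < 2 < 3 < 4 < 5 < 6 < 7 and write every simplex with vertices in increasing order. Then dim K = 2 and the simplices of K are:

  0-simplices (8): [0], [1], [2], [3], [4], [5], [6], [7]
  1-simplices (12): [0,4], [0,6], [0,7], [1,2], [1,3], [1,5], [2,3], [2,5], [3,5], [4,6], [4,7], [6,7]
  2-simplices (8): [0,4,6], [0,4,7], [0,6,7], [1,2,3], [1,2,5], [1,3,5], [2,3,5], [4,6,7]

Hence C_0 ≅ Z^8, C_1 ≅ Z^12, C_2 ≅ Z^8.

Boundary ∂_1: C_1 → C_0 sends each edge [p,q] (with p < q) to q − p. For instance
  ∂[6,7] = [7] − [6].
The 8×12 boundary matrix has rank 6 and Smith normal form diag(1,1,1,1,1,1).

∂_2: C_2 → C_1 maps a triangle to the signed sum of its edges. For instance
  ∂[1,2,5] = [2,5] − [1,5] + [1,2],
  ∂[0,4,6] = [4,6] − [0,6] + [0,4].
The 12×8 boundary matrix has rank 6 and Smith normal form diag(1,1,1,1,1,1).

Reading off H_k = ker ∂_k / im ∂_{k+1}:

  H_2: rank ker ∂_2 − rank ∂_3 = (8 − 6) − 0 = 2, and there is no ∂_3, so H_2 = Z^2.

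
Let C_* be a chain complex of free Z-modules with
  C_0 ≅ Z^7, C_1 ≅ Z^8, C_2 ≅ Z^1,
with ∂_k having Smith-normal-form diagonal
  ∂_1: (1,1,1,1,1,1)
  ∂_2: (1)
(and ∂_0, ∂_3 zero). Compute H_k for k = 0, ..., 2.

H_0 = Z,  H_1 = Z,  H_2 = 0.

H_0: b_0 = 7 − 0 − 6 = 1; torsion from ∂_1 factors > 1: none. So H_0 = Z.
H_1: b_1 = 8 − 6 − 1 = 1; torsion from ∂_2 factors > 1: none. So H_1 = Z.
H_2: b_2 = 1 − 1 − 0 = 0; torsion from ∂_3 factors > 1: none. So H_2 = 0.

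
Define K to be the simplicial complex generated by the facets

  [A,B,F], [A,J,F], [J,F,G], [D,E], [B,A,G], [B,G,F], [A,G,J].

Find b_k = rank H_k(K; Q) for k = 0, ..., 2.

b_0 = 2, b_1 = 0, b_2 = 1.

K has 7 vertices, 10 edges, 6 triangles.
rank ∂_0 = 0, rank ∂_1 = 5 ⇒ b_0 = 7 − 0 − 5 = 2; all invariant factors of ∂_1 are 1 so no torsion. So H_0 ≅ Z^2.
rank ∂_1 = 5, rank ∂_2 = 5 ⇒ b_1 = 10 − 5 − 5 = 0; all invariant factors of ∂_2 are 1 so no torsion. So H_1 ≅ 0.
rank ∂_2 = 5, rank ∂_3 = 0 ⇒ b_2 = 6 − 5 − 0 = 1. So H_2 ≅ Z.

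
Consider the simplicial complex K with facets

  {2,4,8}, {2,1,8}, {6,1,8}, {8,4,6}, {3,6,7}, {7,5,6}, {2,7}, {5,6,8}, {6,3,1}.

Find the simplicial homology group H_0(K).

H_0 = Z.

Fix the vertex order 1 < 2 < 3 < 4 < 5 < 6 < 7 < 8 and write every simplex with vertices in increasing order. Then dim K = 2 and the simplices of K are:

  0-simplices (8): [1], [2], [3], [4], [5], [6], [7], [8]
  1-simplices (16): [1,2], [1,3], [1,6], [1,8], [2,4], [2,7], [2,8], [3,6], [3,7], [4,6], [4,8], [5,6], [5,7], [5,8], [6,7], [6,8]
  2-simplices (8): [1,2,8], [1,3,6], [1,6,8], [2,4,8], [3,6,7], [4,6,8], [5,6,7], [5,6,8]

giving chain groups C_0 ≅ Z^8, C_1 ≅ Z^16, C_2 ≅ Z^8.

Boundary ∂_1: C_1 → C_0 is given by ∂[p,q] = [q] − [p]. For instance
  ∂[5,7] = [7] − [5].
This gives a 8×16 integer matrix of rank 7; reducing to Smith normal form yields diagonal entries (1,1,1,1,1,1,1).

The boundary map ∂_2: C_2 → C_1 maps a triangle to the signed sum of its edges. For instance
  ∂[5,6,8] = [6,8] − [5,8] + [5,6],
  ∂[1,2,8] = [2,8] − [1,8] + [1,2].
This gives a 16×8 integer matrix of rank 8; reducing to Smith normal form yields diagonal entries (1,1,1,1,1,1,1,1).

From H_k ≅ ker(∂_k) / im(∂_{k+1}) we obtain:

  H_0: rank C_0 − rank ∂_1 = 8 − 7 = 1, and the invariant factors of ∂_1 are all 1, so H_0 = Z.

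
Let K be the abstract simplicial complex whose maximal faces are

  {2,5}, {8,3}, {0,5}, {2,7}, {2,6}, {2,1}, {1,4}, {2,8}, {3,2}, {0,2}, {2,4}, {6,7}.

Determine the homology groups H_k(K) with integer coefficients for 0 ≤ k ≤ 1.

H_0 = Z,  H_1 = Z^4.

Take the total order 0 < 1 < 2 < 3 < 4 < 5 < 6 < 7 < 8 on the vertex set. Then K (dimension 1) consists of the simplices:

  0-simplices (9): [0], [1], [2], [3], [4], [5], [6], [7], [8]
  1-simplices (12): [0,2], [0,5], [1,2], [1,4], [2,3], [2,4], [2,5], [2,6], [2,7], [2,8], [3,8], [6,7]

Hence C_0 ≅ Z^9, C_1 ≅ Z^12.

The boundary map ∂_1: C_1 → C_0 maps an edge to its endpoints' difference, ∂[p,q] = q − p.
The 9×12 boundary matrix has rank 8 and Smith normal form diag(1,1,1,1,1,1,1,1).

Reading off H_k = ker ∂_k / im ∂_{k+1}:

  H_0: rank C_0 − rank ∂_1 = 9 − 8 = 1, and the invariant factors of ∂_1 are all 1, so H_0 ≅ Z.
  H_1: rank ker ∂_1 − rank ∂_2 = (12 − 8) − 0 = 4, and there is no ∂_2, so H_1 ≅ Z^4.

As a check, the Euler characteristic is 9 − 12 = -3, which agrees with 1 − 4 = -3.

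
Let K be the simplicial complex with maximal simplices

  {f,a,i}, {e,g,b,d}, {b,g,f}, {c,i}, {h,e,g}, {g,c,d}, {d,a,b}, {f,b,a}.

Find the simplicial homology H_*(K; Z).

H_0 = Z,  H_1 = Z,  H_2 = 0,  H_3 = 0.

Fix the vertex order a < b < c < d < e < f < g < h < i and write every simplex with vertices in increasing order. Then dim K = 3 and the simplices of K are:

  0-simplices (9): a, b, c, d, e, f, g, h, i
  1-simplices (18): ab, ad, af, ai, bd, be, bf, bg, cd, cg, ci, de, dg, eg, eh, fg, fi, gh
  2-simplices (10): abd, abf, afi, bde, bdg, beg, bfg, cdg, deg, egh
  3-simplices (1): bdeg

so the chain groups are C_0 ≅ Z^9, C_1 ≅ Z^18, C_2 ≅ Z^10, C_3 ≅ Z^1.

∂_1: C_1 → C_0 is given by ∂[p,q] = [q] − [p]. For instance
  ∂eg = g − e.
The resulting 9×18 matrix has rank 8, and its Smith normal form has invariant factors (1,1,1,1,1,1,1,1).

∂_2: C_2 → C_1 maps a triangle to the signed sum of its edges. For instance
  ∂bfg = fg − bg + bf,
  ∂afi = fi − ai + af.
The 18×10 boundary matrix has rank 9 and Smith normal form diag(1,1,1,1,1,1,1,1,1).

∂_3: C_3 → C_2 sends each 3-simplex σ to the alternating sum Σ_i (−1)^i (σ with its i-th vertex removed). For instance
  ∂bdeg = deg − beg + bdg − bde.
The resulting 10×1 matrix has rank 1, and its Smith normal form has invariant factors (1).

From H_k ≅ ker(∂_k) / im(∂_{k+1}) we obtain:

  H_0: rank C_0 − rank ∂_1 = 9 − 8 = 1, and the invariant factors of ∂_1 are all 1, so H_0 = Z.
  H_1: rank ker ∂_1 − rank ∂_2 = (18 − 8) − 9 = 1, and the invariant factors of ∂_2 are all 1, so H_1 = Z.
  H_2: rank ker ∂_2 − rank ∂_3 = (10 − 9) − 1 = 0, and the invariant factors of ∂_3 are all 1, so H_2 = 0.
  H_3: rank ker ∂_3 − rank ∂_4 = (1 − 1) − 0 = 0, and there is no ∂_4, so H_3 = 0.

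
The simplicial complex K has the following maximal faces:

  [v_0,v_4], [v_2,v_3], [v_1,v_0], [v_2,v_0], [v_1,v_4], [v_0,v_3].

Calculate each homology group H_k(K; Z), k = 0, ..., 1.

Fix the vertex order v_0 < v_1 < v_2 < v_3 < v_4 and write every simplex with vertices in increasing order. Then dim K = 1 and the simplices of K are:

  0-simplices (5): [v_0], [v_1], [v_2], [v_3], [v_4]
  1-simplices (6): [v_0,v_1], [v_0,v_2], [v_0,v_3], [v_0,v_4], [v_1,v_4], [v_2,v_3]

so the chain groups are C_0 ≅ Z^5, C_1 ≅ Z^6.

The boundary map ∂_1: C_1 → C_0 sends each edge [p,q] (with p < q) to q − p.
This gives a 5×6 integer matrix of rank 4; reducing to Smith normal form yields diagonal entries (1,1,1,1).

Reading off H_k = ker ∂_k / im ∂_{k+1}:

  H_0: rank C_0 − rank ∂_1 = 5 − 4 = 1, and the invariant factors of ∂_1 are all 1, so H_0 ≅ Z.
  H_1: rank ker ∂_1 − rank ∂_2 = (6 − 4) − 0 = 2, and there is no ∂_2, so H_1 ≅ Z^2.

As a check, the Euler characteristic is 5 − 6 = -1, which agrees with 1 − 2 = -1.

H_0 = Z,  H_1 = Z^2.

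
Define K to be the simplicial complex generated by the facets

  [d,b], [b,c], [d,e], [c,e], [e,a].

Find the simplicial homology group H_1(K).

We work with the vertex ordering a < b < c < d < e. The simplices of K, each written with vertices in increasing order, are:

  0-simplices (5): a, b, c, d, e
  1-simplices (5): ae, bc, bd, ce, de

giving chain groups C_0 ≅ Z^5, C_1 ≅ Z^5.

∂_1: C_1 → C_0 is given by ∂[p,q] = [q] − [p].
The 5×5 boundary matrix has rank 4 and Smith normal form diag(1,1,1,1).

Computing H_k = (kernel of ∂_k) / (image of ∂_{k+1}):

  H_1: rank ker ∂_1 − rank ∂_2 = (5 − 4) − 0 = 1, and there is no ∂_2, so H_1 ≅ Z.

H_1 ≅ Z.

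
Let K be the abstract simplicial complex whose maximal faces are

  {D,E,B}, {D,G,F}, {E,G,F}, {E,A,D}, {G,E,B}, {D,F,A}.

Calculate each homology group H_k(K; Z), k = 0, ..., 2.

H_0 ≅ Z,  H_1 ≅ Z,  H_2 = 0.

K has 6 vertices, 12 edges, 6 triangles.
rank ∂_0 = 0, rank ∂_1 = 5 ⇒ b_0 = 6 − 0 − 5 = 1; all invariant factors of ∂_1 are 1 so no torsion. So H_0 ≅ Z.
rank ∂_1 = 5, rank ∂_2 = 6 ⇒ b_1 = 12 − 5 − 6 = 1; all invariant factors of ∂_2 are 1 so no torsion. So H_1 ≅ Z.
rank ∂_2 = 6, rank ∂_3 = 0 ⇒ b_2 = 6 − 6 − 0 = 0. So H_2 ≅ 0.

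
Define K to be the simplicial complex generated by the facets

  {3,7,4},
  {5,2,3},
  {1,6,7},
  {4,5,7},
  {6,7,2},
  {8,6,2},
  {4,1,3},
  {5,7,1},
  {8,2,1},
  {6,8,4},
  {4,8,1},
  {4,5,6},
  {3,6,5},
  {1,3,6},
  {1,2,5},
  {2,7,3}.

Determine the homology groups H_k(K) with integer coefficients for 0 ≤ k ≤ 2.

H_0 = Z,  H_1 = Z^2,  H_2 = Z.

Order the vertices as 1 < 2 < 3 < 4 < 5 < 6 < 7 < 8. Listing each simplex with vertices in this order, K has dimension 2 with simplices:

  0-simplices (8): [1], [2], [3], [4], [5], [6], [7], [8]
  1-simplices (24): (24 of them)
  2-simplices (16): [1,2,5], [1,2,8], [1,3,4], [1,3,6], [1,4,8], [1,5,7], [1,6,7], [2,3,5], [2,3,7], [2,6,7], [2,6,8], [3,4,7], [3,5,6], [4,5,6], [4,5,7], [4,6,8]

Hence C_0 ≅ Z^8, C_1 ≅ Z^24, C_2 ≅ Z^16.

∂_1: C_1 → C_0 sends each edge [p,q] (with p < q) to q − p.
The resulting 8×24 matrix has rank 7, and its Smith normal form has invariant factors (1,1,1,1,1,1,1).

Boundary ∂_2: C_2 → C_1 acts by ∂[p,q,r] = [q,r] − [p,r] + [p,q]. For instance
  ∂[1,5,7] = [5,7] − [1,7] + [1,5],
  ∂[2,6,8] = [6,8] − [2,8] + [2,6].
This gives a 24×16 integer matrix of rank 15; reducing to Smith normal form yields diagonal entries (1,1,1,1,1,1,1,1,1,1,1,1,1,1,1).

Computing H_k = (kernel of ∂_k) / (image of ∂_{k+1}):

  H_0: rank C_0 − rank ∂_1 = 8 − 7 = 1, and the invariant factors of ∂_1 are all 1, so H_0 = Z.
  H_1: rank ker ∂_1 − rank ∂_2 = (24 − 7) − 15 = 2, and the invariant factors of ∂_2 are all 1, so H_1 = Z^2.
  H_2: rank ker ∂_2 − rank ∂_3 = (16 − 15) − 0 = 1, and there is no ∂_3, so H_2 = Z.

As a check, the Euler characteristic is 8 − 24 + 16 = 0, which agrees with 1 − 2 + 1 = 0.
(K is a triangulation of the torus T^2.)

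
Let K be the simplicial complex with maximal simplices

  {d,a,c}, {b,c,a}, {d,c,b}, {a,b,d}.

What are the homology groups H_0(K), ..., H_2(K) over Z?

Fix the vertex order a < b < c < d and write every simplex with vertices in increasing order. Then dim K = 2 and the simplices of K are:

  0-simplices (4): a, b, c, d
  1-simplices (6): ab, ac, ad, bc, bd, cd
  2-simplices (4): abc, abd, acd, bcd

so the chain groups are C_0 ≅ Z^4, C_1 ≅ Z^6, C_2 ≅ Z^4.

∂_1: C_1 → C_0 maps an edge to its endpoints' difference, ∂[p,q] = q − p.
The 4×6 boundary matrix has rank 3 and Smith normal form diag(1,1,1).

Boundary ∂_2: C_2 → C_1 acts by ∂[p,q,r] = [q,r] − [p,r] + [p,q]. For instance
  ∂acd = cd − ad + ac,
  ∂abc = bc − ac + ab.
The resulting 6×4 matrix has rank 3, and its Smith normal form has invariant factors (1,1,1).

Now H_k = ker ∂_k / im ∂_{k+1}, so:

  H_0: rank C_0 − rank ∂_1 = 4 − 3 = 1, and the invariant factors of ∂_1 are all 1, so H_0 = Z.
  H_1: rank ker ∂_1 − rank ∂_2 = (6 − 3) − 3 = 0, and the invariant factors of ∂_2 are all 1, so H_1 = 0.
  H_2: rank ker ∂_2 − rank ∂_3 = (4 − 3) − 0 = 1, and there is no ∂_3, so H_2 = Z.

As a check, the Euler characteristic is 4 − 6 + 4 = 2, which agrees with 1 − 0 + 1 = 2.

H_0 = Z,  H_1 = 0,  H_2 = Z.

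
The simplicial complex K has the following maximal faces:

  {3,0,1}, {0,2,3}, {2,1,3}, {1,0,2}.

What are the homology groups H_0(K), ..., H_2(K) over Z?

H_0 ≅ Z,  H_1 = 0,  H_2 ≅ Z.

We work with the vertex ordering 0 < 1 < 2 < 3. The simplices of K, each written with vertices in increasing order, are:

  0-simplices (4): [0], [1], [2], [3]
  1-simplices (6): [0,1], [0,2], [0,3], [1,2], [1,3], [2,3]
  2-simplices (4): [0,1,2], [0,1,3], [0,2,3], [1,2,3]

giving chain groups C_0 ≅ Z^4, C_1 ≅ Z^6, C_2 ≅ Z^4.

∂_1: C_1 → C_0 is given by ∂[p,q] = [q] − [p].
The 4×6 boundary matrix has rank 3 and Smith normal form diag(1,1,1).

Boundary ∂_2: C_2 → C_1 sends each 2-simplex [p,q,r] to [q,r] − [p,r] + [p,q]. For instance
  ∂[1,2,3] = [2,3] − [1,3] + [1,2],
  ∂[0,2,3] = [2,3] − [0,3] + [0,2].
As a 6×4 matrix over Z this has rank 3, with invariant factors (1,1,1).

Computing H_k = (kernel of ∂_k) / (image of ∂_{k+1}):

  H_0: rank C_0 − rank ∂_1 = 4 − 3 = 1, and the invariant factors of ∂_1 are all 1, so H_0 ≅ Z.
  H_1: rank ker ∂_1 − rank ∂_2 = (6 − 3) − 3 = 0, and the invariant factors of ∂_2 are all 1, so H_1 ≅ 0.
  H_2: rank ker ∂_2 − rank ∂_3 = (4 − 3) − 0 = 1, and there is no ∂_3, so H_2 ≅ Z.

As a check, the Euler characteristic is 4 − 6 + 4 = 2, which agrees with 1 − 0 + 1 = 2.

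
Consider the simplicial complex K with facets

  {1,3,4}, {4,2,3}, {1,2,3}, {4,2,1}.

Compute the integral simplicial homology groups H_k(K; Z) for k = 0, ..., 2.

Take the total order 1 < 2 < 3 < 4 on the vertex set. Then K (dimension 2) consists of the simplices:

  0-simplices (4): [1], [2], [3], [4]
  1-simplices (6): [1,2], [1,3], [1,4], [2,3], [2,4], [3,4]
  2-simplices (4): [1,2,3], [1,2,4], [1,3,4], [2,3,4]

so the chain groups are C_0 ≅ Z^4, C_1 ≅ Z^6, C_2 ≅ Z^4.

Boundary ∂_1: C_1 → C_0 is given by ∂[p,q] = [q] − [p].
The 4×6 boundary matrix has rank 3 and Smith normal form diag(1,1,1).

∂_2: C_2 → C_1 sends each 2-simplex [p,q,r] to [q,r] − [p,r] + [p,q]. For instance
  ∂[1,3,4] = [3,4] − [1,4] + [1,3],
  ∂[1,2,3] = [2,3] − [1,3] + [1,2].
This gives a 6×4 integer matrix of rank 3; reducing to Smith normal form yields diagonal entries (1,1,1).

Computing H_k = (kernel of ∂_k) / (image of ∂_{k+1}):

  H_0: rank C_0 − rank ∂_1 = 4 − 3 = 1, and the invariant factors of ∂_1 are all 1, so H_0 = Z.
  H_1: rank ker ∂_1 − rank ∂_2 = (6 − 3) − 3 = 0, and the invariant factors of ∂_2 are all 1, so H_1 = 0.
  H_2: rank ker ∂_2 − rank ∂_3 = (4 − 3) − 0 = 1, and there is no ∂_3, so H_2 = Z.

H_0 ≅ Z,  H_1 = 0,  H_2 ≅ Z.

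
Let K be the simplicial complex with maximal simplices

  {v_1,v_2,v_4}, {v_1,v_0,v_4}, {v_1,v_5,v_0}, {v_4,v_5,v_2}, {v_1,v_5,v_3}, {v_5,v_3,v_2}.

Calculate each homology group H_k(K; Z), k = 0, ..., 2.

H_0 = Z,  H_1 = Z,  H_2 = 0.

Fix the vertex order v_0 < v_1 < v_2 < v_3 < v_4 < v_5 and write every simplex with vertices in increasing order. Then dim K = 2 and the simplices of K are:

  0-simplices (6): [v_0], [v_1], [v_2], [v_3], [v_4], [v_5]
  1-simplices (12): [v_0,v_1], [v_0,v_4], [v_0,v_5], [v_1,v_2], [v_1,v_3], [v_1,v_4], [v_1,v_5], [v_2,v_3], [v_2,v_4], [v_2,v_5], [v_3,v_5], [v_4,v_5]
  2-simplices (6): [v_0,v_1,v_4], [v_0,v_1,v_5], [v_1,v_2,v_4], [v_1,v_3,v_5], [v_2,v_3,v_5], [v_2,v_4,v_5]

so the chain groups are C_0 ≅ Z^6, C_1 ≅ Z^12, C_2 ≅ Z^6.

The boundary map ∂_1: C_1 → C_0 sends each edge [p,q] (with p < q) to q − p. For instance
  ∂[v_4,v_5] = [v_5] − [v_4].
The 6×12 boundary matrix has rank 5 and Smith normal form diag(1,1,1,1,1).

Boundary ∂_2: C_2 → C_1 sends each 2-simplex [p,q,r] to [q,r] − [p,r] + [p,q]. For instance
  ∂[v_2,v_4,v_5] = [v_4,v_5] − [v_2,v_5] + [v_2,v_4],
  ∂[v_0,v_1,v_4] = [v_1,v_4] − [v_0,v_4] + [v_0,v_1].
The 12×6 boundary matrix has rank 6 and Smith normal form diag(1,1,1,1,1,1).

Reading off H_k = ker ∂_k / im ∂_{k+1}:

  H_0: rank C_0 − rank ∂_1 = 6 − 5 = 1, and the invariant factors of ∂_1 are all 1, so H_0 = Z.
  H_1: rank ker ∂_1 − rank ∂_2 = (12 − 5) − 6 = 1, and the invariant factors of ∂_2 are all 1, so H_1 = Z.
  H_2: rank ker ∂_2 − rank ∂_3 = (6 − 6) − 0 = 0, and there is no ∂_3, so H_2 = 0.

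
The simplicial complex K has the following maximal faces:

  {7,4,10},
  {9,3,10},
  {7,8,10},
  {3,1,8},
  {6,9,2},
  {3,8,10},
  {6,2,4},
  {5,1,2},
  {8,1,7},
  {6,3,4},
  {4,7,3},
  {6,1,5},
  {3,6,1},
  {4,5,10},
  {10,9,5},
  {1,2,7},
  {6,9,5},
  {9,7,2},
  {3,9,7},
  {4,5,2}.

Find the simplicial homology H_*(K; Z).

H_0 = Z,  H_1 = Z × Z/2,  H_2 = 0.

Take the total order 1 < 2 < 3 < 4 < 5 < 6 < 7 < 8 < 9 < 10 on the vertex set. Then K (dimension 2) consists of the simplices:

  0-simplices (10): [1], [2], [3], [4], [5], [6], [7], [8], [9], [10]
  1-simplices (30): (30 of them)
  2-simplices (20): (20 of them)

Hence C_0 ≅ Z^10, C_1 ≅ Z^30, C_2 ≅ Z^20.

∂_1: C_1 → C_0 maps an edge to its endpoints' difference, ∂[p,q] = q − p. For instance
  ∂[6,9] = [9] − [6].
This gives a 10×30 integer matrix of rank 9; reducing to Smith normal form yields diagonal entries (1,1,1,1,1,1,1,1,1).

The boundary map ∂_2: C_2 → C_1 acts by ∂[p,q,r] = [q,r] − [p,r] + [p,q]. For instance
  ∂[1,3,8] = [3,8] − [1,8] + [1,3],
  ∂[1,2,5] = [2,5] − [1,5] + [1,2].
This gives a 30×20 integer matrix of rank 20; reducing to Smith normal form yields diagonal entries (1,1,1,1,1,1,1,1,1,1,1,1,1,1,1,1,1,1,1,2).

Computing H_k = (kernel of ∂_k) / (image of ∂_{k+1}):

  H_0: rank C_0 − rank ∂_1 = 10 − 9 = 1, and the invariant factors of ∂_1 are all 1, so H_0 ≅ Z.
  H_1: rank ker ∂_1 − rank ∂_2 = (30 − 9) − 20 = 1, and ∂_2 has invariant factor 2 > 1, so H_1 ≅ Z × Z/2.
  H_2: rank ker ∂_2 − rank ∂_3 = (20 − 20) − 0 = 0, and there is no ∂_3, so H_2 ≅ 0.

As a check, the Euler characteristic is 10 − 30 + 20 = 0, which agrees with 1 − 1 + 0 = 0.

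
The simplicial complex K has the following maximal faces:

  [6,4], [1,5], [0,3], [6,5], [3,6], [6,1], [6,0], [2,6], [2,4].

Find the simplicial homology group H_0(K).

H_0 ≅ Z.

K has 7 vertices, 9 edges.
rank ∂_0 = 0, rank ∂_1 = 6 ⇒ b_0 = 7 − 0 − 6 = 1; all invariant factors of ∂_1 are 1 so no torsion. So H_0 = Z.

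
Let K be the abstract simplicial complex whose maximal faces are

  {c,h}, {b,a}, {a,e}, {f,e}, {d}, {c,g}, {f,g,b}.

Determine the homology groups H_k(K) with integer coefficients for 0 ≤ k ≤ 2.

We work with the vertex ordering a < b < c < d < e < f < g < h. The simplices of K, each written with vertices in increasing order, are:

  0-simplices (8): a, b, c, d, e, f, g, h
  1-simplices (8): ab, ae, bf, bg, cg, ch, ef, fg
  2-simplices (1): bfg

Hence C_0 ≅ Z^8, C_1 ≅ Z^8, C_2 ≅ Z^1.

∂_1: C_1 → C_0 is given by ∂[p,q] = [q] − [p].
The resulting 8×8 matrix has rank 6, and its Smith normal form has invariant factors (1,1,1,1,1,1).

The boundary map ∂_2: C_2 → C_1 sends each 2-simplex [p,q,r] to [q,r] − [p,r] + [p,q]. For instance
  ∂bfg = fg − bg + bf.
The resulting 8×1 matrix has rank 1, and its Smith normal form has invariant factors (1).

Reading off H_k = ker ∂_k / im ∂_{k+1}:

  H_0: rank C_0 − rank ∂_1 = 8 − 6 = 2, and the invariant factors of ∂_1 are all 1, so H_0 ≅ Z^2.
  H_1: rank ker ∂_1 − rank ∂_2 = (8 − 6) − 1 = 1, and the invariant factors of ∂_2 are all 1, so H_1 ≅ Z.
  H_2: rank ker ∂_2 − rank ∂_3 = (1 − 1) − 0 = 0, and there is no ∂_3, so H_2 ≅ 0.

H_0 ≅ Z^2,  H_1 ≅ Z,  H_2 = 0.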